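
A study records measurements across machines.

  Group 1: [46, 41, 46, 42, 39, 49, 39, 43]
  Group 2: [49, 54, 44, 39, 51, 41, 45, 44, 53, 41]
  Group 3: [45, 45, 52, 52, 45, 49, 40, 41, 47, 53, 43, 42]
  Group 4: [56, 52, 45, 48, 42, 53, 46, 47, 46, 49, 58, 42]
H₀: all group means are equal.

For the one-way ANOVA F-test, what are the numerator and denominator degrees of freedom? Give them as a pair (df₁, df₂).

degrees of freedom = [3, 38]

k = 4 groups, N = 42 total
df = (k−1, N−k) = (4−1, 42−4) = (3, 38)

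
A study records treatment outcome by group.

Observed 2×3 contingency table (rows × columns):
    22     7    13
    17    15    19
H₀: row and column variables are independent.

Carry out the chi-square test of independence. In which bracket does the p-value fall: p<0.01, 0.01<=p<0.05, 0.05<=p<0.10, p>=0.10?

Row totals [42, 51], col totals [39, 22, 32], n=93
χ² = (22−17.61)²/17.61 + (7−9.94)²/9.94 + (13−14.45)²/14.45 + (17−21.39)²/21.39 + (15−12.06)²/12.06 + (19−17.55)²/17.55 = 3.8401
df = 2
p-value (upper-tail) = 0.14660
→ bracket: p>=0.10

p-value bracket: p>=0.10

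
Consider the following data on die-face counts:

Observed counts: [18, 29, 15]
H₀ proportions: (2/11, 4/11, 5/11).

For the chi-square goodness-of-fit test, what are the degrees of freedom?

df = k − 1 = 3 − 1 = 2

degrees of freedom = 2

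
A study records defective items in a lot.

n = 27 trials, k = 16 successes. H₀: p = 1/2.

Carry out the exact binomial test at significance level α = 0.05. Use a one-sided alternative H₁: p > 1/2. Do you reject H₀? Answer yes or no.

Exact binomial: n=27, k=16, p₀=1/2=0.5000
P(X≥16) from Σ C(n,i)·p₀^i·(1−p₀)^(n−i)
p-value (one-sided, H₁ greater) = 0.22103
At α=0.05: p ≥ α → fail to reject H₀

reject H₀: no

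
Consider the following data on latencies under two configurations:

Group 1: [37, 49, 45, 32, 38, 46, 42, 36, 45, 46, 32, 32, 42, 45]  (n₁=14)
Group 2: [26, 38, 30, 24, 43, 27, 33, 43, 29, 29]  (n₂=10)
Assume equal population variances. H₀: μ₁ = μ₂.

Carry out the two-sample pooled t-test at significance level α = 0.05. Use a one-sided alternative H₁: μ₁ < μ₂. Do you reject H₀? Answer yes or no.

reject H₀: no

x̄₁=40.500, s₁=5.906, n₁=14
x̄₂=32.200, s₂=6.877, n₂=10
s_p² = [13·5.906² + 9·6.877²]/22 = 39.9591
SE = √(s_p²·(1/14+1/10)) = 2.6173
t = (40.500−32.200)/2.6173 = 3.1712
df = 22
p-value (one-sided, H₁ less) = 0.99779
At α=0.05: p ≥ α → fail to reject H₀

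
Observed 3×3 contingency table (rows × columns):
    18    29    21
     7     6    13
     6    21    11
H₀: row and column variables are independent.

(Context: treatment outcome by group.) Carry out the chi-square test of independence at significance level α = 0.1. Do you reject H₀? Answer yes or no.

reject H₀: no

Row totals [68, 26, 38], col totals [31, 56, 45], n=132
χ² = (18−15.97)²/15.97 + (29−28.85)²/28.85 + (21−23.18)²/23.18 + (7−6.11)²/6.11 + (6−11.03)²/11.03 + (13−8.86)²/8.86 + (6−8.92)²/8.92 + (21−16.12)²/16.12 + (11−12.95)²/12.95 = 7.5491
df = 4
p-value (upper-tail) = 0.10957
At α=0.1: p ≥ α → fail to reject H₀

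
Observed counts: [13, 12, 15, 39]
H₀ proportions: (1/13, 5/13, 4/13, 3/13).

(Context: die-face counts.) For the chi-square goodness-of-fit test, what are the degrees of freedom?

degrees of freedom = 3

df = k − 1 = 4 − 1 = 3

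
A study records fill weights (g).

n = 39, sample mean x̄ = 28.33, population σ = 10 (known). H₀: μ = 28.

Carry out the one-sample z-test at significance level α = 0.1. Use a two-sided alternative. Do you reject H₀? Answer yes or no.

reject H₀: no

SE = σ/√n = 10/√39 = 1.6013
z = (x̄−μ₀)/SE = (28.33−28)/1.6013 = 0.2061
p-value (two-sided) = 0.83672
At α=0.1: p ≥ α → fail to reject H₀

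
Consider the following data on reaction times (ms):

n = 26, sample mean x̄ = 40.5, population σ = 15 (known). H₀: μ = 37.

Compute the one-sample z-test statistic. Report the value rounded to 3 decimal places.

SE = σ/√n = 15/√26 = 2.9417
z = (x̄−μ₀)/SE = (40.5−37)/2.9417 = 1.1898

test statistic = 1.190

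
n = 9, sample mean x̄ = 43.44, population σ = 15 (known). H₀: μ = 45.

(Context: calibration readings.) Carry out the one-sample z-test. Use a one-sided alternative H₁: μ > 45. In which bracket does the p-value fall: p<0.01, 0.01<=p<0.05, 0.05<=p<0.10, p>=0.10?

p-value bracket: p>=0.10

SE = σ/√n = 15/√9 = 5.0000
z = (x̄−μ₀)/SE = (43.44−45)/5.0000 = -0.3120
p-value (one-sided, H₁ greater) = 0.62248
→ bracket: p>=0.10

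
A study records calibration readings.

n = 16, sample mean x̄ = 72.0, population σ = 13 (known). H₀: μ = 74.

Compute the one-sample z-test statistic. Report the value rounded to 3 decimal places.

test statistic = -0.615

SE = σ/√n = 13/√16 = 3.2500
z = (x̄−μ₀)/SE = (72.0−74)/3.2500 = -0.6154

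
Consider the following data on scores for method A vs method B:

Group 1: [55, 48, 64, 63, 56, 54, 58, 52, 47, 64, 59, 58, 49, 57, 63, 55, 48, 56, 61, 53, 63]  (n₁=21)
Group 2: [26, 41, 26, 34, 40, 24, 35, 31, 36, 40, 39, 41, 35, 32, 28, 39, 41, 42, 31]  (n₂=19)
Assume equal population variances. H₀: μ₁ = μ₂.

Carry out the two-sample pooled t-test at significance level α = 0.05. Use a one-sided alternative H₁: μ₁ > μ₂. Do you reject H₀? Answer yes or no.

x̄₁=56.333, s₁=5.498, n₁=21
x̄₂=34.789, s₂=5.836, n₂=19
s_p² = [20·5.498² + 18·5.836²]/38 = 32.0480
SE = √(s_p²·(1/21+1/19)) = 1.7924
t = (56.333−34.789)/1.7924 = 12.0193
df = 38
p-value (one-sided, H₁ greater) = 0.00000
At α=0.05: p < α → reject H₀

reject H₀: yes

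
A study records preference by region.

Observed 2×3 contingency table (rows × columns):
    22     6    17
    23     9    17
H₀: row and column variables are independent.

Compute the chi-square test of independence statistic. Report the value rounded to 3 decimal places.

test statistic = 0.453

Row totals [45, 49], col totals [45, 15, 34], n=94
χ² = (22−21.54)²/21.54 + (6−7.18)²/7.18 + (17−16.28)²/16.28 + (23−23.46)²/23.46 + (9−7.82)²/7.82 + (17−17.72)²/17.72 = 0.4528
df = 2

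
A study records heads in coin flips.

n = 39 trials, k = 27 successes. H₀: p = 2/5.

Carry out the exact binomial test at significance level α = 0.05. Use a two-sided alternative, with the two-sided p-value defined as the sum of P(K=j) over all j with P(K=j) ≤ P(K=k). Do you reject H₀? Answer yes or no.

Exact binomial: n=39, k=27, p₀=2/5=0.4000
P(X=j) = C(n,j)·p₀^j·(1−p₀)^(n−j); p = Σ P(X=j) over j with P(X=j) ≤ P(X=27)
p-value (two-sided) = 0.00025
At α=0.05: p < α → reject H₀

reject H₀: yes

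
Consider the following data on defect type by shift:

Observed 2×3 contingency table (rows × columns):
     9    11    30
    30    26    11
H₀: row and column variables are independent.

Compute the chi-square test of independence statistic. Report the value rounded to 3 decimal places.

test statistic = 24.235

Row totals [50, 67], col totals [39, 37, 41], n=117
χ² = (9−16.67)²/16.67 + (11−15.81)²/15.81 + (30−17.52)²/17.52 + (30−22.33)²/22.33 + (26−21.19)²/21.19 + (11−23.48)²/23.48 = 24.2352
df = 2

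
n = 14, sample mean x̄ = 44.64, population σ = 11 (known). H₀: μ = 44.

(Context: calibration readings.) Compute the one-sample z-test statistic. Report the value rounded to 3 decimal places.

SE = σ/√n = 11/√14 = 2.9399
z = (x̄−μ₀)/SE = (44.64−44)/2.9399 = 0.2177

test statistic = 0.218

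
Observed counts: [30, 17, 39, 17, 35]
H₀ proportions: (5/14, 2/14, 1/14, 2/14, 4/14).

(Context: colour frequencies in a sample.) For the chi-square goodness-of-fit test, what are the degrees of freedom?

degrees of freedom = 4

df = k − 1 = 5 − 1 = 4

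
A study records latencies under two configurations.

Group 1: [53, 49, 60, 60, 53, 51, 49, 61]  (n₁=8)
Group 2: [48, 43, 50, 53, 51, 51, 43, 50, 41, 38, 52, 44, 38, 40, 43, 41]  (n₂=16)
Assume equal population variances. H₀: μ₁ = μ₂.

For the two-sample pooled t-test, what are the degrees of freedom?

df = n₁ + n₂ − 2 = 8 + 16 − 2 = 22

degrees of freedom = 22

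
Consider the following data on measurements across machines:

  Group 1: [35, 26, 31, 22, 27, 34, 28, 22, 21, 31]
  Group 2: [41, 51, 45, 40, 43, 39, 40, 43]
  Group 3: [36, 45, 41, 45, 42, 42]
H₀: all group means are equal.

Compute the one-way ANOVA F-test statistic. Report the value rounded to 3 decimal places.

Group means [27.70, 42.75, 41.83], grand mean 36.250
SSB = Σnᵢ(x̄ᵢ−x̄)² = 1256.067; SSW = ΣΣ(x−x̄ᵢ)² = 388.433
MSB = 1256.067/2 = 628.0333; MSW = 388.433/21 = 18.4968
F = MSB/MSW = 33.9536
df = (2, 21)

test statistic = 33.954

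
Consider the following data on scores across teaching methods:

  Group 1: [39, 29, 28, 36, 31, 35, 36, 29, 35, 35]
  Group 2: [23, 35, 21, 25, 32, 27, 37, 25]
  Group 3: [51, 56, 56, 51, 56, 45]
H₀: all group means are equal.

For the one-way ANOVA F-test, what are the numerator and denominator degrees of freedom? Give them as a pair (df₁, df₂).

degrees of freedom = [2, 21]

k = 3 groups, N = 24 total
df = (k−1, N−k) = (3−1, 24−3) = (2, 21)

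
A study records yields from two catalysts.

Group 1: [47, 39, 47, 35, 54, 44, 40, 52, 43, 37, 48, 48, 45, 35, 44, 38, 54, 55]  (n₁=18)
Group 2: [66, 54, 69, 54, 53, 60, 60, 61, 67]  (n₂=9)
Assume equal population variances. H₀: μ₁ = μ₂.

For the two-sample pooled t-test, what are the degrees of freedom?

df = n₁ + n₂ − 2 = 18 + 9 − 2 = 25

degrees of freedom = 25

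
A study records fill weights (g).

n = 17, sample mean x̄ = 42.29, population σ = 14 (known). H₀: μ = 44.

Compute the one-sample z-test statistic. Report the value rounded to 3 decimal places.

test statistic = -0.504

SE = σ/√n = 14/√17 = 3.3955
z = (x̄−μ₀)/SE = (42.29−44)/3.3955 = -0.5036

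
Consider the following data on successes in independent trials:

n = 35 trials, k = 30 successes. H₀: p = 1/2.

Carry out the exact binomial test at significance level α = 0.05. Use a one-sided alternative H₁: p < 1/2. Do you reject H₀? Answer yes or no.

reject H₀: no

Exact binomial: n=35, k=30, p₀=1/2=0.5000
P(X≤30) from Σ C(n,i)·p₀^i·(1−p₀)^(n−i)
p-value (one-sided, H₁ less) = 1.00000
At α=0.05: p ≥ α → fail to reject H₀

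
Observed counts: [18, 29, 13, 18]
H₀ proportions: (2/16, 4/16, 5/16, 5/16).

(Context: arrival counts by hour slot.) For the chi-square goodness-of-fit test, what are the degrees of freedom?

degrees of freedom = 3

df = k − 1 = 4 − 1 = 3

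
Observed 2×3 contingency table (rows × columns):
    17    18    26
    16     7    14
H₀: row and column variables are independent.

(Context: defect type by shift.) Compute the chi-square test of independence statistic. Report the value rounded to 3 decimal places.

Row totals [61, 37], col totals [33, 25, 40], n=98
χ² = (17−20.54)²/20.54 + (18−15.56)²/15.56 + (26−24.90)²/24.90 + (16−12.46)²/12.46 + (7−9.44)²/9.44 + (14−15.10)²/15.10 = 2.7582
df = 2

test statistic = 2.758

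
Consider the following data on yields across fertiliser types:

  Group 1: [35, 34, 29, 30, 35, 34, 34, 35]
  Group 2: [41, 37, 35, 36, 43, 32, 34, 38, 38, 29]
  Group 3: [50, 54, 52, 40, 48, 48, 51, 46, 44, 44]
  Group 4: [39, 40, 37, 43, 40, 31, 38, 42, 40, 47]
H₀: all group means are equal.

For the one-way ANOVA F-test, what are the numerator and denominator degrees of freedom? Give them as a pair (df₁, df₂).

degrees of freedom = [3, 34]

k = 4 groups, N = 38 total
df = (k−1, N−k) = (4−1, 38−4) = (3, 34)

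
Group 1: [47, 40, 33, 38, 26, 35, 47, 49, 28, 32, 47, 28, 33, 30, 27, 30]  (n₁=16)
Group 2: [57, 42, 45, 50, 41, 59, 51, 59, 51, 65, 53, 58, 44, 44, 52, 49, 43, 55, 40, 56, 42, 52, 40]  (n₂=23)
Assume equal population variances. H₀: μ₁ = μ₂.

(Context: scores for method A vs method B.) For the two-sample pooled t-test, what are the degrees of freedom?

degrees of freedom = 37

df = n₁ + n₂ − 2 = 16 + 23 − 2 = 37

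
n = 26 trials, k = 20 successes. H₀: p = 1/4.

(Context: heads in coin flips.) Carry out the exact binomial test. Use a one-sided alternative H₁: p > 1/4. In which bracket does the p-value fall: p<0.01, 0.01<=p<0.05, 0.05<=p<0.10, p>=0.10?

Exact binomial: n=26, k=20, p₀=1/4=0.2500
P(X≥20) from Σ C(n,i)·p₀^i·(1−p₀)^(n−i)
p-value (one-sided, H₁ greater) = 0.00000
→ bracket: p<0.01

p-value bracket: p<0.01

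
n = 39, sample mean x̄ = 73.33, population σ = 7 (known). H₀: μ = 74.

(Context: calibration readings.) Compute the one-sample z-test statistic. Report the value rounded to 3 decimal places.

test statistic = -0.598

SE = σ/√n = 7/√39 = 1.1209
z = (x̄−μ₀)/SE = (73.33−74)/1.1209 = -0.5977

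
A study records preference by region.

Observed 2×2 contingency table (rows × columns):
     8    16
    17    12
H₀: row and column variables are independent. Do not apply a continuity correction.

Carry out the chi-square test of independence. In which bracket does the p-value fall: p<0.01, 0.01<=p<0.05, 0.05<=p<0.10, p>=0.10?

Row totals [24, 29], col totals [25, 28], n=53
χ² = (8−11.32)²/11.32 + (16−12.68)²/12.68 + (17−13.68)²/13.68 + (12−15.32)²/15.32 = 3.3697
df = 1
p-value (upper-tail) = 0.06641
→ bracket: 0.05<=p<0.10

p-value bracket: 0.05<=p<0.10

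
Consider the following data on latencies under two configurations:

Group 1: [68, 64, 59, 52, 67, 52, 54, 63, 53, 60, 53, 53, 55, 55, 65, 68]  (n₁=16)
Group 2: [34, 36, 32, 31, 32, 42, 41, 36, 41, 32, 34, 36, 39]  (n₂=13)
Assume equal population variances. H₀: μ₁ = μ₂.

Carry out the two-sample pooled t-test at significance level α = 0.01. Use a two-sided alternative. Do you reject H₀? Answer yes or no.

x̄₁=58.812, s₁=6.145, n₁=16
x̄₂=35.846, s₂=3.826, n₂=13
s_p² = [15·6.145² + 12·3.826²]/27 = 27.4863
SE = √(s_p²·(1/16+1/13)) = 1.9576
t = (58.812−35.846)/1.9576 = 11.7319
df = 27
p-value (two-sided) = 0.00000
At α=0.01: p < α → reject H₀

reject H₀: yes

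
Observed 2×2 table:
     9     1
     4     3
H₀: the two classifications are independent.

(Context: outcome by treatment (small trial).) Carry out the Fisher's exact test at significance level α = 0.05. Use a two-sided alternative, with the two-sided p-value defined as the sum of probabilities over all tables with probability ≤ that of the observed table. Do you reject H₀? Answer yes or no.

reject H₀: no

Margins: r₁=10, r₂=7, c₁=13, c₂=4, n=17
p_obs = C(10,9)·C(7,4)/C(17,13); sum pmf over tables with pmf ≤ p_obs
p-value (two-sided) = 0.25000
At α=0.05: p ≥ α → fail to reject H₀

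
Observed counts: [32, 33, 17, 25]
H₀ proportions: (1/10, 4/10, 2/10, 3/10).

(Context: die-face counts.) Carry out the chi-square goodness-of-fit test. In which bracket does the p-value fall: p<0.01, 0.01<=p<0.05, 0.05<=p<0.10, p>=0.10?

n = 107; E_i = n·p_i = [10.70, 42.80, 21.40, 32.10]
χ² = (32−10.70)²/10.70 + (33−42.80)²/42.80 + (17−21.40)²/21.40 + (25−32.10)²/32.10 = 47.1199
df = 3
p-value (upper-tail) = 0.00000
→ bracket: p<0.01

p-value bracket: p<0.01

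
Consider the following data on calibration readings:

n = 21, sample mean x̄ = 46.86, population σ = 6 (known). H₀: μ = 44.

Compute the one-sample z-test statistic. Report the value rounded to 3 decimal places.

test statistic = 2.184

SE = σ/√n = 6/√21 = 1.3093
z = (x̄−μ₀)/SE = (46.86−44)/1.3093 = 2.1844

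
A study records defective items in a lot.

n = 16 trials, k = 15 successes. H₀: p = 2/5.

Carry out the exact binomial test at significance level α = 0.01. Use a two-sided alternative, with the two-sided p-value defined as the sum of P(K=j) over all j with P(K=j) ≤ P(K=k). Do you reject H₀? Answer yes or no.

Exact binomial: n=16, k=15, p₀=2/5=0.4000
P(X=j) = C(n,j)·p₀^j·(1−p₀)^(n−j); p = Σ P(X=j) over j with P(X=j) ≤ P(X=15)
p-value (two-sided) = 0.00001
At α=0.01: p < α → reject H₀

reject H₀: yes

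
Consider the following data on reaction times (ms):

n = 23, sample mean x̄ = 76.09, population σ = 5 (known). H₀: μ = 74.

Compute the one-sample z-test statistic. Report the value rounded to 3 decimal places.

SE = σ/√n = 5/√23 = 1.0426
z = (x̄−μ₀)/SE = (76.09−74)/1.0426 = 2.0047

test statistic = 2.005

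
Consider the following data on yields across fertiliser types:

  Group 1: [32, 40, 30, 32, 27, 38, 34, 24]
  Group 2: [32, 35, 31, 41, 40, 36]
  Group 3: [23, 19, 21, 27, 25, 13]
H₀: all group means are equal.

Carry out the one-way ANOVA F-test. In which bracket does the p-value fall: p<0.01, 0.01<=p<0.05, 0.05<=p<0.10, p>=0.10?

Group means [32.12, 35.83, 21.33], grand mean 30.000
SSB = Σnᵢ(x̄ᵢ−x̄)² = 690.958; SSW = ΣΣ(x−x̄ᵢ)² = 403.042
MSB = 690.958/2 = 345.4792; MSW = 403.042/17 = 23.7083
F = MSB/MSW = 14.5721
df = (2, 17)
p-value (upper-tail) = 0.00021
→ bracket: p<0.01

p-value bracket: p<0.01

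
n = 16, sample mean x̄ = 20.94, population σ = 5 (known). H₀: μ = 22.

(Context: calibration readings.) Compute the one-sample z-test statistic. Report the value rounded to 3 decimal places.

SE = σ/√n = 5/√16 = 1.2500
z = (x̄−μ₀)/SE = (20.94−22)/1.2500 = -0.8480

test statistic = -0.848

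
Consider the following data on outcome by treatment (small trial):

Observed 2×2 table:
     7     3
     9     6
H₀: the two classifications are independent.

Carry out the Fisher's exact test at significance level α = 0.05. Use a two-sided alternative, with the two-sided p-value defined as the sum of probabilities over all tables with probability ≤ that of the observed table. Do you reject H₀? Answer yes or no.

Margins: r₁=10, r₂=15, c₁=16, c₂=9, n=25
p_obs = C(10,7)·C(15,9)/C(25,16); sum pmf over tables with pmf ≤ p_obs
p-value (two-sided) = 0.69132
At α=0.05: p ≥ α → fail to reject H₀

reject H₀: no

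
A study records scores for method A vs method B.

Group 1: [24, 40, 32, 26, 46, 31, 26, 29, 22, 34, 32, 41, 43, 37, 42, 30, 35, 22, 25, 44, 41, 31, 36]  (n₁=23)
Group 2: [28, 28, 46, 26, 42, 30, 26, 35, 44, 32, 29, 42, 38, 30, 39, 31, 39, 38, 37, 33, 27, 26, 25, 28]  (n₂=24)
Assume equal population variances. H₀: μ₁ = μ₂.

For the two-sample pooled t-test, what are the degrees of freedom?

degrees of freedom = 45

df = n₁ + n₂ − 2 = 23 + 24 − 2 = 45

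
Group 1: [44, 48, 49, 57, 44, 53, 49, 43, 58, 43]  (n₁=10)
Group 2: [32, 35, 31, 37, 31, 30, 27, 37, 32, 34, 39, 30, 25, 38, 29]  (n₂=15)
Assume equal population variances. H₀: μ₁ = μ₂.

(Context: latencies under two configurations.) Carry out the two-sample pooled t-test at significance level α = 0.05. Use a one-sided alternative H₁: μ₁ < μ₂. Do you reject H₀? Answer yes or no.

reject H₀: no

x̄₁=48.800, s₁=5.613, n₁=10
x̄₂=32.467, s₂=4.121, n₂=15
s_p² = [9·5.613² + 14·4.121²]/23 = 22.6667
SE = √(s_p²·(1/10+1/15)) = 1.9437
t = (48.800−32.467)/1.9437 = 8.4034
df = 23
p-value (one-sided, H₁ less) = 1.00000
At α=0.05: p ≥ α → fail to reject H₀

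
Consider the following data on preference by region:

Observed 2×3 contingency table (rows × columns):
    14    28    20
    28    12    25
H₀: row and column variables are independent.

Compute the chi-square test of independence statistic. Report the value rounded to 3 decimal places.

test statistic = 11.558

Row totals [62, 65], col totals [42, 40, 45], n=127
χ² = (14−20.50)²/20.50 + (28−19.53)²/19.53 + (20−21.97)²/21.97 + (28−21.50)²/21.50 + (12−20.47)²/20.47 + (25−23.03)²/23.03 = 11.5578
df = 2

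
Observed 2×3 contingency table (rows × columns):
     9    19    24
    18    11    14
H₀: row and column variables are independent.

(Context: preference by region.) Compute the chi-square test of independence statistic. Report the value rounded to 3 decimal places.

test statistic = 6.975

Row totals [52, 43], col totals [27, 30, 38], n=95
χ² = (9−14.78)²/14.78 + (19−16.42)²/16.42 + (24−20.80)²/20.80 + (18−12.22)²/12.22 + (11−13.58)²/13.58 + (14−17.20)²/17.20 = 6.9749
df = 2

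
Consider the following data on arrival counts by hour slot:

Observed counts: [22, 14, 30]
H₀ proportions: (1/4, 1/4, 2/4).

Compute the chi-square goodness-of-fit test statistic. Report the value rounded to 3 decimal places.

n = 66; E_i = n·p_i = [16.50, 16.50, 33.00]
χ² = (22−16.50)²/16.50 + (14−16.50)²/16.50 + (30−33.00)²/33.00 = 2.4848
df = 2

test statistic = 2.485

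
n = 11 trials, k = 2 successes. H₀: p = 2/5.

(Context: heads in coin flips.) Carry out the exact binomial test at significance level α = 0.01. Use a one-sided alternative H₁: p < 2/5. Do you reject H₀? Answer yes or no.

reject H₀: no

Exact binomial: n=11, k=2, p₀=2/5=0.4000
P(X≤2) from Σ C(n,i)·p₀^i·(1−p₀)^(n−i)
p-value (one-sided, H₁ less) = 0.11892
At α=0.01: p ≥ α → fail to reject H₀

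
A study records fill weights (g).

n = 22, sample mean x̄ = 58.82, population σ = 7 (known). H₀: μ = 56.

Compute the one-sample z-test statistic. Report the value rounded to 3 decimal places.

SE = σ/√n = 7/√22 = 1.4924
z = (x̄−μ₀)/SE = (58.82−56)/1.4924 = 1.8896

test statistic = 1.890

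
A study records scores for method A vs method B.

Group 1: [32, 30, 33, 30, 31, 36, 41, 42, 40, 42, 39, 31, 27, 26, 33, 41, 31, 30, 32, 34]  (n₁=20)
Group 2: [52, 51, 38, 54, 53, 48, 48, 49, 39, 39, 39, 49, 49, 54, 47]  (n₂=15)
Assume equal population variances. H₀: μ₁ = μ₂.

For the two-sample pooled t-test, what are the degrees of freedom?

df = n₁ + n₂ − 2 = 20 + 15 − 2 = 33

degrees of freedom = 33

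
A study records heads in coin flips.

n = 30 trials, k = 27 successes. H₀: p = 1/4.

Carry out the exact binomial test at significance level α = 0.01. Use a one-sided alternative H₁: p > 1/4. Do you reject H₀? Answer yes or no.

reject H₀: yes

Exact binomial: n=30, k=27, p₀=1/4=0.2500
P(X≥27) from Σ C(n,i)·p₀^i·(1−p₀)^(n−i)
p-value (one-sided, H₁ greater) = 0.00000
At α=0.01: p < α → reject H₀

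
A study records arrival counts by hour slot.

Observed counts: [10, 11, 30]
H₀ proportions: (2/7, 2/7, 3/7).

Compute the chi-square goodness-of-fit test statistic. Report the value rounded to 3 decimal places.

n = 51; E_i = n·p_i = [14.57, 14.57, 21.86]
χ² = (10−14.57)²/14.57 + (11−14.57)²/14.57 + (30−21.86)²/21.86 = 5.3431
df = 2

test statistic = 5.343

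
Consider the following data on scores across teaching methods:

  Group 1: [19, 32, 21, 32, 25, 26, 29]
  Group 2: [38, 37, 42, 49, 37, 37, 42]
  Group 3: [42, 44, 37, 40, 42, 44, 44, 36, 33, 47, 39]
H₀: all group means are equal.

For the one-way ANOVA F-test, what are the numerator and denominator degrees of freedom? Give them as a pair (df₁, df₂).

k = 3 groups, N = 25 total
df = (k−1, N−k) = (3−1, 25−3) = (2, 22)

degrees of freedom = [2, 22]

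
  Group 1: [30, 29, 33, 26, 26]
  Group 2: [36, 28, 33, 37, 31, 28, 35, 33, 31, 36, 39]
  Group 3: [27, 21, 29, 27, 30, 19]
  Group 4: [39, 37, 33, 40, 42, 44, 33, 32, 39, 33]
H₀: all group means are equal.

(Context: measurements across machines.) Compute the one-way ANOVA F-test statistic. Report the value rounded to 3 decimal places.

test statistic = 12.876

Group means [28.80, 33.36, 25.50, 37.20], grand mean 32.375
SSB = Σnᵢ(x̄ᵢ−x̄)² = 591.055; SSW = ΣΣ(x−x̄ᵢ)² = 428.445
MSB = 591.055/3 = 197.0182; MSW = 428.445/28 = 15.3016
F = MSB/MSW = 12.8756
df = (3, 28)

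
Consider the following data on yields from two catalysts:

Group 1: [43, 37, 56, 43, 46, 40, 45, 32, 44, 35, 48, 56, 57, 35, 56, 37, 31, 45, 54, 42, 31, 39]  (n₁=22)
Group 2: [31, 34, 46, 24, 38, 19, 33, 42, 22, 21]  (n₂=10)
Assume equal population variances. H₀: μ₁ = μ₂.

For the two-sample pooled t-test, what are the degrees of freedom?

df = n₁ + n₂ − 2 = 22 + 10 − 2 = 30

degrees of freedom = 30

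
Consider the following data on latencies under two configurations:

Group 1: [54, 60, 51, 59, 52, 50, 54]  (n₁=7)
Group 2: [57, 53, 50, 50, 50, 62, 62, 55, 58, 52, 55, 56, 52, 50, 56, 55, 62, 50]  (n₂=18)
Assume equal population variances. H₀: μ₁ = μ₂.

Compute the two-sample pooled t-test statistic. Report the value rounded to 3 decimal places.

test statistic = -0.236

x̄₁=54.286, s₁=3.861, n₁=7
x̄₂=54.722, s₂=4.254, n₂=18
s_p² = [6·3.861² + 17·4.254²]/23 = 17.2626
SE = √(s_p²·(1/7+1/18)) = 1.8507
t = (54.286−54.722)/1.8507 = -0.2359
df = 23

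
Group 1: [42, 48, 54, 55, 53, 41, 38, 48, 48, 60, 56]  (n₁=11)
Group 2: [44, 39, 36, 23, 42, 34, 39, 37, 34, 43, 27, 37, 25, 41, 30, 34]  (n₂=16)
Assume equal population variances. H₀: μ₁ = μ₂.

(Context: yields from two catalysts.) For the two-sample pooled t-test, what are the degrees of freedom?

df = n₁ + n₂ − 2 = 11 + 16 − 2 = 25

degrees of freedom = 25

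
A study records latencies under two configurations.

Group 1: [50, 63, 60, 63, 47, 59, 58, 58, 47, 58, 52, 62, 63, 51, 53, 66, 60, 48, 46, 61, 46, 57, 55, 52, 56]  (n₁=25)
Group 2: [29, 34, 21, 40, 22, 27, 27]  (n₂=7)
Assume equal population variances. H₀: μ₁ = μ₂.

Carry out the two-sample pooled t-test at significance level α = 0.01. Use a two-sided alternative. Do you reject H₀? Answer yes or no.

reject H₀: yes

x̄₁=55.640, s₁=6.082, n₁=25
x̄₂=28.571, s₂=6.655, n₂=7
s_p² = [24·6.082² + 6·6.655²]/30 = 38.4491
SE = √(s_p²·(1/25+1/7)) = 2.6515
t = (55.640−28.571)/2.6515 = 10.2086
df = 30
p-value (two-sided) = 0.00000
At α=0.01: p < α → reject H₀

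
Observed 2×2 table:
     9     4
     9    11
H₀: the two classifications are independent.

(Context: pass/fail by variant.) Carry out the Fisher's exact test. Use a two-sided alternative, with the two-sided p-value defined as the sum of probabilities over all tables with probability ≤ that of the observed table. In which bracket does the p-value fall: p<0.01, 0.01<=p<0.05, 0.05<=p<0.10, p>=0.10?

Margins: r₁=13, r₂=20, c₁=18, c₂=15, n=33
p_obs = C(13,9)·C(20,9)/C(33,18); sum pmf over tables with pmf ≤ p_obs
p-value (two-sided) = 0.28442
→ bracket: p>=0.10

p-value bracket: p>=0.10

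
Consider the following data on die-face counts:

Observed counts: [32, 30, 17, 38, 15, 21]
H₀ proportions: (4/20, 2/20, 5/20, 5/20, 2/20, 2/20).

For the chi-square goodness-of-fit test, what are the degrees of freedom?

degrees of freedom = 5

df = k − 1 = 6 − 1 = 5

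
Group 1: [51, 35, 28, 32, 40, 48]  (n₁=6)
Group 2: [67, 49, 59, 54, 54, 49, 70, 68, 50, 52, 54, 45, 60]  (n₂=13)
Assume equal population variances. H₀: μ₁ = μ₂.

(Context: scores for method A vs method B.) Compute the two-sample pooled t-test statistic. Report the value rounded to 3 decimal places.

x̄₁=39.000, s₁=9.077, n₁=6
x̄₂=56.231, s₂=8.002, n₂=13
s_p² = [5·9.077² + 12·8.002²]/17 = 69.4299
SE = √(s_p²·(1/6+1/13)) = 4.1125
t = (39.000−56.231)/4.1125 = -4.1899
df = 17

test statistic = -4.190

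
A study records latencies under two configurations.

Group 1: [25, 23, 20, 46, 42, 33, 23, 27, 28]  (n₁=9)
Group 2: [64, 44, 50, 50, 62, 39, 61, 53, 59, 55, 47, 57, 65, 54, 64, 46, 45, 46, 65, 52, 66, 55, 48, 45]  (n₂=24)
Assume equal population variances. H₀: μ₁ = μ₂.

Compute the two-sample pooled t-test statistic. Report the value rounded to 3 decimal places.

test statistic = -7.485

x̄₁=29.667, s₁=8.972, n₁=9
x̄₂=53.833, s₂=7.998, n₂=24
s_p² = [8·8.972² + 23·7.998²]/31 = 68.2366
SE = √(s_p²·(1/9+1/24)) = 3.2288
t = (29.667−53.833)/3.2288 = -7.4848
df = 31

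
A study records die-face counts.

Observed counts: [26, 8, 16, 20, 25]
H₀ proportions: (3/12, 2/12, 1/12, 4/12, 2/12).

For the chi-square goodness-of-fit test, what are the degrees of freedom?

degrees of freedom = 4

df = k − 1 = 5 − 1 = 4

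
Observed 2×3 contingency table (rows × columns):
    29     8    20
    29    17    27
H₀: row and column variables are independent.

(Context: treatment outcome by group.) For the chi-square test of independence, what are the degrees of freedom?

degrees of freedom = 2

df = (r−1)(c−1) = (2−1)·(3−1) = 2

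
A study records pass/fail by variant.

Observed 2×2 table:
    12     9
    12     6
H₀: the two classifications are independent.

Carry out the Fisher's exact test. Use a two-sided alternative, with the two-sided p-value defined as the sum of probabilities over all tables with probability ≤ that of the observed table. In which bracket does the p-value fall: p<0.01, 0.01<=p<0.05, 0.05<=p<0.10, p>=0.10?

Margins: r₁=21, r₂=18, c₁=24, c₂=15, n=39
p_obs = C(21,12)·C(18,12)/C(39,24); sum pmf over tables with pmf ≤ p_obs
p-value (two-sided) = 0.74242
→ bracket: p>=0.10

p-value bracket: p>=0.10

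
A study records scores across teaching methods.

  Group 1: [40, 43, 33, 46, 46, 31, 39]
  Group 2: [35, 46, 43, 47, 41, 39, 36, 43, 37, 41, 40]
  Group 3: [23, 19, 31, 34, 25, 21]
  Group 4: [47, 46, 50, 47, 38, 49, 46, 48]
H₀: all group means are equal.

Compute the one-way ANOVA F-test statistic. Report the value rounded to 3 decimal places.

test statistic = 23.295

Group means [39.71, 40.73, 25.50, 46.38], grand mean 39.062
SSB = Σnᵢ(x̄ᵢ−x̄)² = 1564.890; SSW = ΣΣ(x−x̄ᵢ)² = 626.985
MSB = 1564.890/3 = 521.6299; MSW = 626.985/28 = 22.3923
F = MSB/MSW = 23.2950
df = (3, 28)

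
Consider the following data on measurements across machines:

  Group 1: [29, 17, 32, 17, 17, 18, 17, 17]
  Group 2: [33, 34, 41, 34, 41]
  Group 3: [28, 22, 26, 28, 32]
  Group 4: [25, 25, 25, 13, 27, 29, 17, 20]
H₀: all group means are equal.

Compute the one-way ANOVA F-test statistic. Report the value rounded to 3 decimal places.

Group means [20.50, 36.60, 27.20, 22.62], grand mean 25.538
SSB = Σnᵢ(x̄ᵢ−x̄)² = 896.587; SSW = ΣΣ(x−x̄ᵢ)² = 597.875
MSB = 896.587/3 = 298.8622; MSW = 597.875/22 = 27.1761
F = MSB/MSW = 10.9972
df = (3, 22)

test statistic = 10.997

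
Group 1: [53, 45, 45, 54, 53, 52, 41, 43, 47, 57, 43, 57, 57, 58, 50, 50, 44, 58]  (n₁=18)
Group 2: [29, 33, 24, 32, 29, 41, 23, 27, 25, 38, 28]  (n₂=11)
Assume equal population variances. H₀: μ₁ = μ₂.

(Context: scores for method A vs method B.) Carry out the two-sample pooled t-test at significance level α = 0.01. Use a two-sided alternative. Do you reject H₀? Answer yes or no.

reject H₀: yes

x̄₁=50.389, s₁=5.863, n₁=18
x̄₂=29.909, s₂=5.683, n₂=11
s_p² = [17·5.863² + 10·5.683²]/27 = 33.5995
SE = √(s_p²·(1/18+1/11)) = 2.2184
t = (50.389−29.909)/2.2184 = 9.2319
df = 27
p-value (two-sided) = 0.00000
At α=0.01: p < α → reject H₀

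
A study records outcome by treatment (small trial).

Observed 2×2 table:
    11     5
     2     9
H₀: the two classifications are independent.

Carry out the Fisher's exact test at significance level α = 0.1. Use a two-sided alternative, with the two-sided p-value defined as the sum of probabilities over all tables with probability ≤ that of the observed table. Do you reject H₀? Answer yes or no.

Margins: r₁=16, r₂=11, c₁=13, c₂=14, n=27
p_obs = C(16,11)·C(11,2)/C(27,13); sum pmf over tables with pmf ≤ p_obs
p-value (two-sided) = 0.01831
At α=0.1: p < α → reject H₀

reject H₀: yes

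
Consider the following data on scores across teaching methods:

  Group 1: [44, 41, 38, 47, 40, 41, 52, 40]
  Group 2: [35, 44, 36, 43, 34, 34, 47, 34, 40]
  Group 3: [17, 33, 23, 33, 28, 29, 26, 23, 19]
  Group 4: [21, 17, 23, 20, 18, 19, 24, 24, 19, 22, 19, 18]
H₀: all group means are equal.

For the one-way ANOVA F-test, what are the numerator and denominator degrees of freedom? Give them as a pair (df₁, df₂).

degrees of freedom = [3, 34]

k = 4 groups, N = 38 total
df = (k−1, N−k) = (4−1, 38−4) = (3, 34)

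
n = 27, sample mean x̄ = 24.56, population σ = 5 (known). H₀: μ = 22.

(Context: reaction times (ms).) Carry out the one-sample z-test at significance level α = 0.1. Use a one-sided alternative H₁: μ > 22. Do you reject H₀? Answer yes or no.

reject H₀: yes

SE = σ/√n = 5/√27 = 0.9623
z = (x̄−μ₀)/SE = (24.56−22)/0.9623 = 2.6604
p-value (one-sided, H₁ greater) = 0.00390
At α=0.1: p < α → reject H₀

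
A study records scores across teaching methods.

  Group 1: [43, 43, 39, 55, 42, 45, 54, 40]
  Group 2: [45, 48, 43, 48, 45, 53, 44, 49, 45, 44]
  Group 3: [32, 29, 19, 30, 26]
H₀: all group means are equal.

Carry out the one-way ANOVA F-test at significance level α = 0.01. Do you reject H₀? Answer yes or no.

Group means [45.12, 46.40, 27.20], grand mean 41.783
SSB = Σnᵢ(x̄ᵢ−x̄)² = 1365.838; SSW = ΣΣ(x−x̄ᵢ)² = 446.075
MSB = 1365.838/2 = 682.9190; MSW = 446.075/20 = 22.3038
F = MSB/MSW = 30.6190
df = (2, 20)
p-value (upper-tail) = 0.00000
At α=0.01: p < α → reject H₀

reject H₀: yes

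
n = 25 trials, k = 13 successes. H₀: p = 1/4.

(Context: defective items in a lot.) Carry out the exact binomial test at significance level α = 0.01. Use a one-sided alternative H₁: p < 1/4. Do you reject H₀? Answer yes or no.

Exact binomial: n=25, k=13, p₀=1/4=0.2500
P(X≤13) from Σ C(n,i)·p₀^i·(1−p₀)^(n−i)
p-value (one-sided, H₁ less) = 0.99908
At α=0.01: p ≥ α → fail to reject H₀

reject H₀: no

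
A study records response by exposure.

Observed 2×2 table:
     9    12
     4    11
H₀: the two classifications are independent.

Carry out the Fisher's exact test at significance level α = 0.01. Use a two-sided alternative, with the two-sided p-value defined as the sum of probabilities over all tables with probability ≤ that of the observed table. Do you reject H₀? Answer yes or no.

reject H₀: no

Margins: r₁=21, r₂=15, c₁=13, c₂=23, n=36
p_obs = C(21,9)·C(15,4)/C(36,13); sum pmf over tables with pmf ≤ p_obs
p-value (two-sided) = 0.48370
At α=0.01: p ≥ α → fail to reject H₀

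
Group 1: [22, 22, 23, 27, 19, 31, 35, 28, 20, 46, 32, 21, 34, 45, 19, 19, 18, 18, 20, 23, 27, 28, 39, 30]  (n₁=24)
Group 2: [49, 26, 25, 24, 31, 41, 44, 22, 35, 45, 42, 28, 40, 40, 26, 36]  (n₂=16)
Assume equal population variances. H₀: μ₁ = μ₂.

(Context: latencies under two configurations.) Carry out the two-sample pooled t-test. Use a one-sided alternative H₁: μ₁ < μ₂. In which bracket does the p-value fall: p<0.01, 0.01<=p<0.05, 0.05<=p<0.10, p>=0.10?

p-value bracket: p<0.01

x̄₁=26.917, s₁=8.246, n₁=24
x̄₂=34.625, s₂=8.671, n₂=16
s_p² = [23·8.246² + 15·8.671²]/38 = 70.8311
SE = √(s_p²·(1/24+1/16)) = 2.7163
t = (26.917−34.625)/2.7163 = -2.8378
df = 38
p-value (one-sided, H₁ less) = 0.00362
→ bracket: p<0.01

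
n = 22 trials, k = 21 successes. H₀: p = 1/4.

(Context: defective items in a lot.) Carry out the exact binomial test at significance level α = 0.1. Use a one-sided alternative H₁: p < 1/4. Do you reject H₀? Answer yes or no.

reject H₀: no

Exact binomial: n=22, k=21, p₀=1/4=0.2500
P(X≤21) from Σ C(n,i)·p₀^i·(1−p₀)^(n−i)
p-value (one-sided, H₁ less) = 1.00000
At α=0.1: p ≥ α → fail to reject H₀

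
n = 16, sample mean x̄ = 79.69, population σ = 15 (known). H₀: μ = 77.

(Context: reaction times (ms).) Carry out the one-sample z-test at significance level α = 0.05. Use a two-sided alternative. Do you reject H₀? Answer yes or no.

SE = σ/√n = 15/√16 = 3.7500
z = (x̄−μ₀)/SE = (79.69−77)/3.7500 = 0.7173
p-value (two-sided) = 0.47317
At α=0.05: p ≥ α → fail to reject H₀

reject H₀: no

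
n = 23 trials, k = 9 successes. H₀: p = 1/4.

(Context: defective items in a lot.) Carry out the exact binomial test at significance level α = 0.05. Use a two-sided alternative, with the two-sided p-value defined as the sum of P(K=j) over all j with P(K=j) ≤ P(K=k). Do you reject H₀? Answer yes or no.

Exact binomial: n=23, k=9, p₀=1/4=0.2500
P(X=j) = C(n,j)·p₀^j·(1−p₀)^(n−j); p = Σ P(X=j) over j with P(X=j) ≤ P(X=9)
p-value (two-sided) = 0.14553
At α=0.05: p ≥ α → fail to reject H₀

reject H₀: no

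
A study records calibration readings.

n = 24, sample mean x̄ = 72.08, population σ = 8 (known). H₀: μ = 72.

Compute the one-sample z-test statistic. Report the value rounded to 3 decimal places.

test statistic = 0.049

SE = σ/√n = 8/√24 = 1.6330
z = (x̄−μ₀)/SE = (72.08−72)/1.6330 = 0.0490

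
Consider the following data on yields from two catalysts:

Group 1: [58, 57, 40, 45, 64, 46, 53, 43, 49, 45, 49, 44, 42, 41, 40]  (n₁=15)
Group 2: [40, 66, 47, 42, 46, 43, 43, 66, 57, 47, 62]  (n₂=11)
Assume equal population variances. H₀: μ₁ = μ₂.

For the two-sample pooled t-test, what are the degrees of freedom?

degrees of freedom = 24

df = n₁ + n₂ − 2 = 15 + 11 − 2 = 24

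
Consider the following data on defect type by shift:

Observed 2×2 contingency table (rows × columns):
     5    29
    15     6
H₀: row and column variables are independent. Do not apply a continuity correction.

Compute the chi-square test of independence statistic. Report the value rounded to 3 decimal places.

Row totals [34, 21], col totals [20, 35], n=55
χ² = (5−12.36)²/12.36 + (29−21.64)²/21.64 + (15−7.64)²/7.64 + (6−13.36)²/13.36 = 18.0500
df = 1

test statistic = 18.050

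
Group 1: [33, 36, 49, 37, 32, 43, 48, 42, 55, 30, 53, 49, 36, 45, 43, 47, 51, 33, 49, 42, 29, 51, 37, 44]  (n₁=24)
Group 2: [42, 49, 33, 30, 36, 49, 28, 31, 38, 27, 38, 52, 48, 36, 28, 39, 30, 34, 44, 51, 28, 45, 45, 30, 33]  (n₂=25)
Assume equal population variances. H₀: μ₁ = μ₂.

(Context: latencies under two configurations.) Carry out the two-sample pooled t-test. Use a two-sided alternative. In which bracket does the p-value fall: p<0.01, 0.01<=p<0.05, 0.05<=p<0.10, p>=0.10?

x̄₁=42.250, s₁=7.719, n₁=24
x̄₂=37.760, s₂=8.146, n₂=25
s_p² = [23·7.719² + 24·8.146²]/47 = 63.0438
SE = √(s_p²·(1/24+1/25)) = 2.2690
t = (42.250−37.760)/2.2690 = 1.9788
df = 47
p-value (two-sided) = 0.05371
→ bracket: 0.05<=p<0.10

p-value bracket: 0.05<=p<0.10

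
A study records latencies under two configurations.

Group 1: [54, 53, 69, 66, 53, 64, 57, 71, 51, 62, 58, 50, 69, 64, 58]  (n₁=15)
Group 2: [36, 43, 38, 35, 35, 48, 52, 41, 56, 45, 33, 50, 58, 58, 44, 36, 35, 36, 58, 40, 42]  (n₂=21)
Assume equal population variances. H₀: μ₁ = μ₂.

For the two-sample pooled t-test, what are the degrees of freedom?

df = n₁ + n₂ − 2 = 15 + 21 − 2 = 34

degrees of freedom = 34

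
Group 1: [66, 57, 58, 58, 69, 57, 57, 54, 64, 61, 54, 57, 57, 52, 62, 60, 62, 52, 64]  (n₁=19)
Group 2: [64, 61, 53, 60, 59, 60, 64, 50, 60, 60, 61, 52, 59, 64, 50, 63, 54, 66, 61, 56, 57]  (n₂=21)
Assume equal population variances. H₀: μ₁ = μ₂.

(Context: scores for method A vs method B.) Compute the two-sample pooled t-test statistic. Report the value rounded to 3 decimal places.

x̄₁=59.000, s₁=4.667, n₁=19
x̄₂=58.762, s₂=4.689, n₂=21
s_p² = [18·4.667² + 20·4.689²]/38 = 21.8897
SE = √(s_p²·(1/19+1/21)) = 1.4814
t = (59.000−58.762)/1.4814 = 0.1607
df = 38

test statistic = 0.161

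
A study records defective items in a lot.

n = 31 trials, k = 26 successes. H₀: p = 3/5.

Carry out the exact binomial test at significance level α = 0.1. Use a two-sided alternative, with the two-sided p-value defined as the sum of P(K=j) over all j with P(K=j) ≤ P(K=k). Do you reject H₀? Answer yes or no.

reject H₀: yes

Exact binomial: n=31, k=26, p₀=3/5=0.6000
P(X=j) = C(n,j)·p₀^j·(1−p₀)^(n−j); p = Σ P(X=j) over j with P(X=j) ≤ P(X=26)
p-value (two-sided) = 0.00565
At α=0.1: p < α → reject H₀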